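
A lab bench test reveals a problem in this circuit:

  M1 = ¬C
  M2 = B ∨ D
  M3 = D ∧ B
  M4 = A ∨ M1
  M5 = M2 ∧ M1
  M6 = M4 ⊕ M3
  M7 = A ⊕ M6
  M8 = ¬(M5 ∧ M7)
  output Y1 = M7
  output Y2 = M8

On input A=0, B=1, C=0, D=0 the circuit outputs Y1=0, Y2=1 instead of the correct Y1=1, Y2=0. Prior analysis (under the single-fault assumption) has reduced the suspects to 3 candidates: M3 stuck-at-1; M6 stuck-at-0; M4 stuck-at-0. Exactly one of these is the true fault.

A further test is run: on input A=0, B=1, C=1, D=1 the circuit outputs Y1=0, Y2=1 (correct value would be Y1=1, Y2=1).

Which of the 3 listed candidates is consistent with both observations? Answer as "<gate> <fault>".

M6 stuck-at-0

Evaluate each candidate on input A=0, B=1, C=1, D=1:
  M3 stuck-at-1: M1=0, M2=1, M3=1 [stuck-at-1], M4=0, M5=0, M6=1, M7=1, M8=1 → Y1=1, Y2=1 — eliminated
  M6 stuck-at-0: M1=0, M2=1, M3=1, M4=0, M5=0, M6=0 [stuck-at-0], M7=0, M8=1 → Y1=0, Y2=1 — matches
  M4 stuck-at-0: M1=0, M2=1, M3=1, M4=0 [stuck-at-0], M5=0, M6=1, M7=1, M8=1 → Y1=1, Y2=1 — eliminated
Only M6 stuck-at-0 reproduces the observed Y1=0, Y2=1.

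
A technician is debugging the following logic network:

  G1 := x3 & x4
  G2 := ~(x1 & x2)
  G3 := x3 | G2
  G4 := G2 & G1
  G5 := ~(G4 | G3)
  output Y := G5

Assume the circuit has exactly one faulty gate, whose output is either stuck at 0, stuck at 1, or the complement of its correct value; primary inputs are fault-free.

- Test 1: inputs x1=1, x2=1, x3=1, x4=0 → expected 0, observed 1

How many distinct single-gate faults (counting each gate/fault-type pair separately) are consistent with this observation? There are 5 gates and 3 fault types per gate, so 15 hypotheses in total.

4

Fault-free: G1=0, G2=0, G3=1, G4=0, G5=0 → 0. Observed 1.
  G1: none of the 3 fault types match ✗
  G2: none of the 3 fault types match ✗
  G3: stuck-at-0, inverted output ✓; others ✗
  G4: none of the 3 fault types match ✗
  G5: stuck-at-1, inverted output ✓; others ✗
Consistent faults: {G3 stuck-at-0, G3 inverted output, G5 stuck-at-1, G5 inverted output} — 4 in all.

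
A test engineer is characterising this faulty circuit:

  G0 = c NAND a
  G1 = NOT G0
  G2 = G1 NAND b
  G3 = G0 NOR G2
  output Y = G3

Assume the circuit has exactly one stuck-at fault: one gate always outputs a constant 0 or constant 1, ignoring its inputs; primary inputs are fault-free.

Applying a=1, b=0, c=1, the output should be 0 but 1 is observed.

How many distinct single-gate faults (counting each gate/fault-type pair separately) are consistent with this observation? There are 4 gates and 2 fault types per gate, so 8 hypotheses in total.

2

Fault-free: G0=0, G1=1, G2=1, G3=0 → 0. Observed 1.
  G0 stuck-at-0: output 0 ✗
  G0 stuck-at-1: output 0 ✗
  G1 stuck-at-0: output 0 ✗
  G1 stuck-at-1: output 0 ✗
  G2 stuck-at-0: output 1 ✓
  G2 stuck-at-1: output 0 ✗
  G3 stuck-at-0: output 0 ✗
  G3 stuck-at-1: output 1 ✓
Consistent faults: {G2 stuck-at-0, G3 stuck-at-1} — 2 in all.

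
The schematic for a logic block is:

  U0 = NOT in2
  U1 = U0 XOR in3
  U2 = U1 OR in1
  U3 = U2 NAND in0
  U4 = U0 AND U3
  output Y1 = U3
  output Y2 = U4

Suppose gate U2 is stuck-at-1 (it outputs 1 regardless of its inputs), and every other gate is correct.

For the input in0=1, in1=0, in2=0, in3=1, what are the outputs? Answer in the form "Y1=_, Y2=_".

Propagate with U2 forced: U0=1, U1=0, U2=1 [stuck-at-1], U3=0, U4=0.
So the outputs are Y1=0, Y2=0. (Without the fault they would be Y1=1, Y2=1.)

Y1=0, Y2=0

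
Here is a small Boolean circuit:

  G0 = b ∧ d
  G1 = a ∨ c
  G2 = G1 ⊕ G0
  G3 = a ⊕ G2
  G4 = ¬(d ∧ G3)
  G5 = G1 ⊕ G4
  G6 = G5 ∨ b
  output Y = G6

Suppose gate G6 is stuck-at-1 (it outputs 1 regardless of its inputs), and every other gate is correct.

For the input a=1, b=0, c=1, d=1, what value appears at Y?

1

Propagate with G6 forced: G0=0, G1=1, G2=1, G3=0, G4=1, G5=0, G6=1 [stuck-at-1].
So Y = 1. (Without the fault it would be 0.)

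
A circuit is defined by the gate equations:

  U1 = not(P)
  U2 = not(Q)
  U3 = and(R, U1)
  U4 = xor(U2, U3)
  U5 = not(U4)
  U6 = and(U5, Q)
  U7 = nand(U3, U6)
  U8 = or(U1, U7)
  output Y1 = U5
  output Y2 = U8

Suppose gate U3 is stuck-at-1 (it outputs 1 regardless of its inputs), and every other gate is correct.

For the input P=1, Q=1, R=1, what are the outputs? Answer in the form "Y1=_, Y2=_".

Y1=0, Y2=1

Propagate with U3 forced: U1=0, U2=0, U3=1 [stuck-at-1], U4=1, U5=0, U6=0, U7=1, U8=1.
So the outputs are Y1=0, Y2=1. (Without the fault they would be Y1=1, Y2=1.)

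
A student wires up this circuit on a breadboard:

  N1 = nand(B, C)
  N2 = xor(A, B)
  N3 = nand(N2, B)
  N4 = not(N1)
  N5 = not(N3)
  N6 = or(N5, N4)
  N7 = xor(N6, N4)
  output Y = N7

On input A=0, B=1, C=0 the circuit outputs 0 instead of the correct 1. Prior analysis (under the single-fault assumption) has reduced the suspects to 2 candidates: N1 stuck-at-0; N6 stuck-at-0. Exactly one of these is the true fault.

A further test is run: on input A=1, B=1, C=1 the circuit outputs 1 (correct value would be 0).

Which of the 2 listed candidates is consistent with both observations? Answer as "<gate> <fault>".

N6 stuck-at-0

Evaluate each candidate on input A=1, B=1, C=1:
  N1 stuck-at-0: N1=0 [stuck-at-0], N2=0, N3=1, N4=1, N5=0, N6=1, N7=0 → 0 — eliminated
  N6 stuck-at-0: N1=0, N2=0, N3=1, N4=1, N5=0, N6=0 [stuck-at-0], N7=1 → 1 — matches
Only N6 stuck-at-0 reproduces the observed 1.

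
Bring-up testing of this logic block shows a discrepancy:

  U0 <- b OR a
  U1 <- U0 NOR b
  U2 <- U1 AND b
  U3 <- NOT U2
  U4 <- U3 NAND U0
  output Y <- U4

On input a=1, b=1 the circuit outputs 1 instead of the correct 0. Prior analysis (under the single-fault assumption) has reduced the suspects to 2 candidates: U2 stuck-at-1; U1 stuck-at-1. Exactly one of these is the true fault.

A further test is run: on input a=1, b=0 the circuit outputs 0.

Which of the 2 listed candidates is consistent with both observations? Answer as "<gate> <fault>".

U1 stuck-at-1

Evaluate each candidate on input a=1, b=0:
  U2 stuck-at-1: U0=1, U1=0, U2=1 [stuck-at-1], U3=0, U4=1 → 1 — eliminated
  U1 stuck-at-1: U0=1, U1=1 [stuck-at-1], U2=0, U3=1, U4=0 → 0 — matches
Only U1 stuck-at-1 reproduces the observed 0.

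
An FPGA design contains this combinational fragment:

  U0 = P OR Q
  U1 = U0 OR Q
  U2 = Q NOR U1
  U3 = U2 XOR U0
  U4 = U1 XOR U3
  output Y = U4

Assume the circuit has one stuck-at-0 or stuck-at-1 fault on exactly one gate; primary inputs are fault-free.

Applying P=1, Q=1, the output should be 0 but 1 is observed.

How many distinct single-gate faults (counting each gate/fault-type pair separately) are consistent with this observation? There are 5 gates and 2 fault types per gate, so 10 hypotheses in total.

5

Fault-free: U0=1, U1=1, U2=0, U3=1, U4=0 → 0. Observed 1.
  U0 stuck-at-0: output 1 ✓
  U0 stuck-at-1: output 0 ✗
  U1 stuck-at-0: output 1 ✓
  U1 stuck-at-1: output 0 ✗
  U2 stuck-at-0: output 0 ✗
  U2 stuck-at-1: output 1 ✓
  U3 stuck-at-0: output 1 ✓
  U3 stuck-at-1: output 0 ✗
  U4 stuck-at-0: output 0 ✗
  U4 stuck-at-1: output 1 ✓
Consistent faults: {U0 stuck-at-0, U1 stuck-at-0, U2 stuck-at-1, U3 stuck-at-0, U4 stuck-at-1} — 5 in all.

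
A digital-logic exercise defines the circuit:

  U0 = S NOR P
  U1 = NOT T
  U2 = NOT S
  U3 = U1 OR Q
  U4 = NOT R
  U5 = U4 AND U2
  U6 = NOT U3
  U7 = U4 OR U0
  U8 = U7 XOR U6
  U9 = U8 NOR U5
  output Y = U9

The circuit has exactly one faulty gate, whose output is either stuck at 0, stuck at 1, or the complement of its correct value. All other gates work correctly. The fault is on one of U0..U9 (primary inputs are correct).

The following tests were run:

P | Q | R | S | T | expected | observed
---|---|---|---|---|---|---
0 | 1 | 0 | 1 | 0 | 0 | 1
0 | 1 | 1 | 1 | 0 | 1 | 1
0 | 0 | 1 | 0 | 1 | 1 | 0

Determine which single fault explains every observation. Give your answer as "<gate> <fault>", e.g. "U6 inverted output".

Fault-free values for test 1 (P=0, Q=1, R=0, S=1, T=0): U0=0, U1=1, U2=0, U3=1, U4=1, U5=0, U6=0, U7=1, U8=1, U9=0, giving Y=0. Observed 1.
Test 1: faults giving observed 1 are {U3 stuck-at-0, U3 inverted output, U4 stuck-at-0, U4 inverted output, U6 stuck-at-1, U6 inverted output, U7 stuck-at-0, U7 inverted output, U8 stuck-at-0, U8 inverted output, U9 stuck-at-1, U9 inverted output}.
Test 2 (P=0, Q=1, R=1, S=1, T=0): fault-free U0=0, U1=1, U2=0, U3=1, U4=0, U5=0, U6=0, U7=0, U8=0, U9=1 → 1; observed 1. Eliminates U3 stuck-at-0, U3 inverted output, U4 inverted output, U6 stuck-at-1, U6 inverted output, U7 inverted output, U8 inverted output, U9 inverted output.
Test 3 (P=0, Q=0, R=1, S=0, T=1): fault-free U0=1, U1=0, U2=1, U3=0, U4=0, U5=0, U6=1, U7=1, U8=0, U9=1 → 1; observed 0. Eliminates U4 stuck-at-0, U8 stuck-at-0, U9 stuck-at-1.
Only U7 stuck-at-0 is consistent with every test.

U7 stuck-at-0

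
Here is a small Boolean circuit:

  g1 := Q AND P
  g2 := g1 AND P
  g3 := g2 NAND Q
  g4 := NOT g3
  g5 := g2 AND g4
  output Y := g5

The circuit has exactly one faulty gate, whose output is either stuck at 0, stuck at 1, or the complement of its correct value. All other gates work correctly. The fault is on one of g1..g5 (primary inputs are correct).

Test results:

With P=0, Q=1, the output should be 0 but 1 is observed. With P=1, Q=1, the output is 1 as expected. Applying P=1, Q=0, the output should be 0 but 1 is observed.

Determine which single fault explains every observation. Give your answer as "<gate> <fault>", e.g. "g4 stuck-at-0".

Fault-free values for test 1 (P=0, Q=1): g1=0, g2=0, g3=1, g4=0, g5=0, giving Y=0. Observed 1.
Test 1: faults giving observed 1 are {g2 stuck-at-1, g2 inverted output, g5 stuck-at-1, g5 inverted output}.
Test 2 (P=1, Q=1): fault-free g1=1, g2=1, g3=0, g4=1, g5=1 → 1; observed 1. Eliminates g2 inverted output, g5 inverted output.
Test 3 (P=1, Q=0): fault-free g1=0, g2=0, g3=1, g4=0, g5=0 → 0; observed 1. Eliminates g2 stuck-at-1.
Only g5 stuck-at-1 is consistent with every test.

g5 stuck-at-1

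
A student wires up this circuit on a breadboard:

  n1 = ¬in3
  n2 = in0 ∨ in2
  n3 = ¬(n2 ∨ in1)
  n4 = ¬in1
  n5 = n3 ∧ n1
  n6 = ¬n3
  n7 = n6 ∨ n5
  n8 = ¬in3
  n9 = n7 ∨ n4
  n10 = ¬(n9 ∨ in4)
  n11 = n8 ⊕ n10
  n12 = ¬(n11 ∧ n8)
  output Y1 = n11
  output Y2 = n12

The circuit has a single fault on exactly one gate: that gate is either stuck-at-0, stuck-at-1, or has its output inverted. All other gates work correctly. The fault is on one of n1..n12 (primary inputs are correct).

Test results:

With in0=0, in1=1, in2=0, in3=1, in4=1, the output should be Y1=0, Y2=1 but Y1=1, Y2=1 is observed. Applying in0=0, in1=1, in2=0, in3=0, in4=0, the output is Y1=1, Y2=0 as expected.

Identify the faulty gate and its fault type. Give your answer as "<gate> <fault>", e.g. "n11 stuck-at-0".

Fault-free values for test 1 (in0=0, in1=1, in2=0, in3=1, in4=1): n1=0, n2=0, n3=0, n4=0, n5=0, n6=1, n7=1, n8=0, n9=1, n10=0, n11=0, n12=1, giving Y1=0, Y2=1. Observed Y1=1, Y2=1.
Test 1: faults giving observed Y1=1, Y2=1 are {n10 stuck-at-1, n10 inverted output, n11 stuck-at-1, n11 inverted output}.
Test 2 (in0=0, in1=1, in2=0, in3=0, in4=0): fault-free n1=1, n2=0, n3=0, n4=0, n5=0, n6=1, n7=1, n8=1, n9=1, n10=0, n11=1, n12=0 → Y1=1, Y2=0; observed Y1=1, Y2=0. Eliminates n10 stuck-at-1, n10 inverted output, n11 inverted output.
Only n11 stuck-at-1 is consistent with every test.

n11 stuck-at-1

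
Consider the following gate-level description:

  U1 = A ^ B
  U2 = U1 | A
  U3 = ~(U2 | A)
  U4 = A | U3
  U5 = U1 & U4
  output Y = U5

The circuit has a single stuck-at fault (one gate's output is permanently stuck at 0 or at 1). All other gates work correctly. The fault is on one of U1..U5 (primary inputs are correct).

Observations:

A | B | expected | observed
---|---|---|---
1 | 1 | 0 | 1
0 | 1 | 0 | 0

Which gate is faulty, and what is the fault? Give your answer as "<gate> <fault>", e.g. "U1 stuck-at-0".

Fault-free values for test 1 (A=1, B=1): U1=0, U2=1, U3=0, U4=1, U5=0, giving Y=0. Observed 1.
Test 1: faults giving observed 1 are {U1 stuck-at-1, U5 stuck-at-1}.
Test 2 (A=0, B=1): fault-free U1=1, U2=1, U3=0, U4=0, U5=0 → 0; observed 0. Eliminates U5 stuck-at-1.
Only U1 stuck-at-1 is consistent with every test.

U1 stuck-at-1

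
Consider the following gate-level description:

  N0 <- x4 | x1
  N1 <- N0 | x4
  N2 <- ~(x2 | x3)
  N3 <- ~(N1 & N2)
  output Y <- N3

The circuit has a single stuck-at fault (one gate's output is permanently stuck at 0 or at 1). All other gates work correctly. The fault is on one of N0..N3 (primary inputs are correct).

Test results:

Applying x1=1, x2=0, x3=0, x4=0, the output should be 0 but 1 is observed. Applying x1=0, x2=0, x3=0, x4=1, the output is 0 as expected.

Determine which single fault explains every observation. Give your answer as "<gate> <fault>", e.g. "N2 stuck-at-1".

N0 stuck-at-0

Fault-free values for test 1 (x1=1, x2=0, x3=0, x4=0): N0=1, N1=1, N2=1, N3=0, giving Y=0. Observed 1.
Test 1: faults giving observed 1 are {N0 stuck-at-0, N1 stuck-at-0, N2 stuck-at-0, N3 stuck-at-1}.
Test 2 (x1=0, x2=0, x3=0, x4=1): fault-free N0=1, N1=1, N2=1, N3=0 → 0; observed 0. Eliminates N1 stuck-at-0, N2 stuck-at-0, N3 stuck-at-1.
Only N0 stuck-at-0 is consistent with every test.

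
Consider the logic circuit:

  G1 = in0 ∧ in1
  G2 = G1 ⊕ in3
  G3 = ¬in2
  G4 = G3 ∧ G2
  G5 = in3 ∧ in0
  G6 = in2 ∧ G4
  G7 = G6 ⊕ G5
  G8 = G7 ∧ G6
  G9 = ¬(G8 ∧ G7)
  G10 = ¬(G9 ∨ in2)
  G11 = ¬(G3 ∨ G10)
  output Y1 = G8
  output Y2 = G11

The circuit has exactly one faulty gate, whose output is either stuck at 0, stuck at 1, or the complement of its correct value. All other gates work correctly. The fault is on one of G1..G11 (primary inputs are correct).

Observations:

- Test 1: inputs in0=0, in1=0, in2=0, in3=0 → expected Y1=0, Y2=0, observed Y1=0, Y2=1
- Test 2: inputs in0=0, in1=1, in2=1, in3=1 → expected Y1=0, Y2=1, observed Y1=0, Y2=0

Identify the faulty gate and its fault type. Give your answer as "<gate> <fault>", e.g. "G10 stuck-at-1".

Fault-free values for test 1 (in0=0, in1=0, in2=0, in3=0): G1=0, G2=0, G3=1, G4=0, G5=0, G6=0, G7=0, G8=0, G9=1, G10=0, G11=0, giving Y1=0, Y2=0. Observed Y1=0, Y2=1.
Test 1: faults giving observed Y1=0, Y2=1 are {G3 stuck-at-0, G3 inverted output, G11 stuck-at-1, G11 inverted output}.
Test 2 (in0=0, in1=1, in2=1, in3=1): fault-free G1=0, G2=1, G3=0, G4=0, G5=0, G6=0, G7=0, G8=0, G9=1, G10=0, G11=1 → Y1=0, Y2=1; observed Y1=0, Y2=0. Eliminates G3 stuck-at-0, G3 inverted output, G11 stuck-at-1.
Only G11 inverted output is consistent with every test.

G11 inverted output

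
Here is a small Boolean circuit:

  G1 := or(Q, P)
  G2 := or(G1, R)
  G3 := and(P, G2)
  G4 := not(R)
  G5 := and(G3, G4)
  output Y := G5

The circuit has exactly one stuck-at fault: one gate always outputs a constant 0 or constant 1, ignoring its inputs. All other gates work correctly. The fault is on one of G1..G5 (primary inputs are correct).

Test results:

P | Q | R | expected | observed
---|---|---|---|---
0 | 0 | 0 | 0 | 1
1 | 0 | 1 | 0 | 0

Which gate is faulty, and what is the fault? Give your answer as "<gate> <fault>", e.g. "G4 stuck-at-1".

Fault-free values for test 1 (P=0, Q=0, R=0): G1=0, G2=0, G3=0, G4=1, G5=0, giving Y=0. Observed 1.
Test 1: faults giving observed 1 are {G3 stuck-at-1, G5 stuck-at-1}.
Test 2 (P=1, Q=0, R=1): fault-free G1=1, G2=1, G3=1, G4=0, G5=0 → 0; observed 0. Eliminates G5 stuck-at-1.
Only G3 stuck-at-1 is consistent with every test.

G3 stuck-at-1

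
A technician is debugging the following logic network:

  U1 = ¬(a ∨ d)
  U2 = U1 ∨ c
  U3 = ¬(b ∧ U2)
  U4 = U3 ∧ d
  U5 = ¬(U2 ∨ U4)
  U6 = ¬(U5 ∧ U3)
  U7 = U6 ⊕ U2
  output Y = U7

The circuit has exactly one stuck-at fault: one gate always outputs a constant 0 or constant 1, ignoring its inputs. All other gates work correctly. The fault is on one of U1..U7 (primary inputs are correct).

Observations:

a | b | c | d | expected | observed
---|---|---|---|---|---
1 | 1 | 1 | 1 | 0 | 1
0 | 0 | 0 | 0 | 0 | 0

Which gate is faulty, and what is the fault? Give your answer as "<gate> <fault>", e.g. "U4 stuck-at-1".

U2 stuck-at-0

Fault-free values for test 1 (a=1, b=1, c=1, d=1): U1=0, U2=1, U3=0, U4=0, U5=0, U6=1, U7=0, giving Y=0. Observed 1.
Test 1: faults giving observed 1 are {U2 stuck-at-0, U6 stuck-at-0, U7 stuck-at-1}.
Test 2 (a=0, b=0, c=0, d=0): fault-free U1=1, U2=1, U3=1, U4=0, U5=0, U6=1, U7=0 → 0; observed 0. Eliminates U6 stuck-at-0, U7 stuck-at-1.
Only U2 stuck-at-0 is consistent with every test.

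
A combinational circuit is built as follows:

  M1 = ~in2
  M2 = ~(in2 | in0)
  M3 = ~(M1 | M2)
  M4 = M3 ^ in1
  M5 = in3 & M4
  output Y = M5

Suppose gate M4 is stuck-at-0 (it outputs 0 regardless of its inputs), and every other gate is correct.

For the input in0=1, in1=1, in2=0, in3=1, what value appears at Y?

0

Propagate with M4 forced: M1=1, M2=0, M3=0, M4=0 [stuck-at-0], M5=0.
So Y = 0. (Without the fault it would be 1.)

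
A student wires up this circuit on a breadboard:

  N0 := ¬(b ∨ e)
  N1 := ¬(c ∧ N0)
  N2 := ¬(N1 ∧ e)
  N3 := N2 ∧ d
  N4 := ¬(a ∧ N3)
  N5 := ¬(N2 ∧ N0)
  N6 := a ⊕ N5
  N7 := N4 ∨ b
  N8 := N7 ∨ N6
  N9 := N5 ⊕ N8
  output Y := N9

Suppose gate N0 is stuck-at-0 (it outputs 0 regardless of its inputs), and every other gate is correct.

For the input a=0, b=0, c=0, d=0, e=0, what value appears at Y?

Propagate with N0 forced: N0=0 [stuck-at-0], N1=1, N2=1, N3=0, N4=1, N5=1, N6=1, N7=1, N8=1, N9=0.
So Y = 0. (Without the fault it would be 1.)

0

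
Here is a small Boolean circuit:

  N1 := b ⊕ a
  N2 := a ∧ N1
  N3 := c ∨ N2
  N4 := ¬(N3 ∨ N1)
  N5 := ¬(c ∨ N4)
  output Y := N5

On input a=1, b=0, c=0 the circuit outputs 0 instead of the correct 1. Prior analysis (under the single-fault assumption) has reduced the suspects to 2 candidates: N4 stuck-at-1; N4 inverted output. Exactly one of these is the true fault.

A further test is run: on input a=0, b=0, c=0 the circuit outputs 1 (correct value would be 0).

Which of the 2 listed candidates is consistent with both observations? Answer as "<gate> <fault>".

N4 inverted output

Evaluate each candidate on input a=0, b=0, c=0:
  N4 stuck-at-1: N1=0, N2=0, N3=0, N4=1 [stuck-at-1], N5=0 → 0 — eliminated
  N4 inverted output: N1=0, N2=0, N3=0, N4=0 [inverted output], N5=1 → 1 — matches
Only N4 inverted output reproduces the observed 1.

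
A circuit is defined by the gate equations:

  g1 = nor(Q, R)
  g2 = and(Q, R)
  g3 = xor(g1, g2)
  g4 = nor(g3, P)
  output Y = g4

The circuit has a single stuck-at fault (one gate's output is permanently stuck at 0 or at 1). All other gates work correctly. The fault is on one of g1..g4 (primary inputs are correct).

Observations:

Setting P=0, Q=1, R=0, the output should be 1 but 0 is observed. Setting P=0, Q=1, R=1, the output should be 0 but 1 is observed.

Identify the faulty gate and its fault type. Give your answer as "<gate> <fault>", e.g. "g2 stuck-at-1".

Fault-free values for test 1 (P=0, Q=1, R=0): g1=0, g2=0, g3=0, g4=1, giving Y=1. Observed 0.
Test 1: faults giving observed 0 are {g1 stuck-at-1, g2 stuck-at-1, g3 stuck-at-1, g4 stuck-at-0}.
Test 2 (P=0, Q=1, R=1): fault-free g1=0, g2=1, g3=1, g4=0 → 0; observed 1. Eliminates g2 stuck-at-1, g3 stuck-at-1, g4 stuck-at-0.
Only g1 stuck-at-1 is consistent with every test.

g1 stuck-at-1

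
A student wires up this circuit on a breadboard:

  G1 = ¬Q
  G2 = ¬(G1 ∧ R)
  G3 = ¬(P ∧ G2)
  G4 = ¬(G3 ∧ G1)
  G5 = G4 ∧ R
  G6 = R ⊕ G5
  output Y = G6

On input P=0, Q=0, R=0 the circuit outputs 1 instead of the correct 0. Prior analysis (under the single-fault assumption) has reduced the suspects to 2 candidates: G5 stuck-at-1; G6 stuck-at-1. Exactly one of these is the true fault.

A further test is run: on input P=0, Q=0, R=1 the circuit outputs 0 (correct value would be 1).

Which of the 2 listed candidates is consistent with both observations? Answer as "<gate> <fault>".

Evaluate each candidate on input P=0, Q=0, R=1:
  G5 stuck-at-1: G1=1, G2=0, G3=1, G4=0, G5=1 [stuck-at-1], G6=0 → 0 — matches
  G6 stuck-at-1: G1=1, G2=0, G3=1, G4=0, G5=0, G6=1 [stuck-at-1] → 1 — eliminated
Only G5 stuck-at-1 reproduces the observed 0.

G5 stuck-at-1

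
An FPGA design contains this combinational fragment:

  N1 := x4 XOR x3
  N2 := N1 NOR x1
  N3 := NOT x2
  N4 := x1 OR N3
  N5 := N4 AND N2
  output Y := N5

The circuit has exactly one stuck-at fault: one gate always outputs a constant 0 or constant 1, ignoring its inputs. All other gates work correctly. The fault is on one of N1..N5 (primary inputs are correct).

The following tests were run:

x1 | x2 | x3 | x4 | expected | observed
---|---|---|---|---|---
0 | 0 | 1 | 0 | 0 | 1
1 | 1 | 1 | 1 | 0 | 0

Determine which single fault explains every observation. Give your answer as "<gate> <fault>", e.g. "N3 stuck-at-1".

Fault-free values for test 1 (x1=0, x2=0, x3=1, x4=0): N1=1, N2=0, N3=1, N4=1, N5=0, giving Y=0. Observed 1.
Test 1: faults giving observed 1 are {N1 stuck-at-0, N2 stuck-at-1, N5 stuck-at-1}.
Test 2 (x1=1, x2=1, x3=1, x4=1): fault-free N1=0, N2=0, N3=0, N4=1, N5=0 → 0; observed 0. Eliminates N2 stuck-at-1, N5 stuck-at-1.
Only N1 stuck-at-0 is consistent with every test.

N1 stuck-at-0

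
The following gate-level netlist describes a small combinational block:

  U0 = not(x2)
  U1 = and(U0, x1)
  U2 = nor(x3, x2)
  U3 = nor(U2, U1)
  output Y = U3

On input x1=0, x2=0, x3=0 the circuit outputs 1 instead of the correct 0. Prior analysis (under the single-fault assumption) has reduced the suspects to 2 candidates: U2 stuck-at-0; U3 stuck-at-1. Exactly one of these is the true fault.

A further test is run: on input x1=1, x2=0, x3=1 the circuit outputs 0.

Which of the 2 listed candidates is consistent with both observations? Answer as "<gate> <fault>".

Evaluate each candidate on input x1=1, x2=0, x3=1:
  U2 stuck-at-0: U0=1, U1=1, U2=0 [stuck-at-0], U3=0 → 0 — matches
  U3 stuck-at-1: U0=1, U1=1, U2=0, U3=1 [stuck-at-1] → 1 — eliminated
Only U2 stuck-at-0 reproduces the observed 0.

U2 stuck-at-0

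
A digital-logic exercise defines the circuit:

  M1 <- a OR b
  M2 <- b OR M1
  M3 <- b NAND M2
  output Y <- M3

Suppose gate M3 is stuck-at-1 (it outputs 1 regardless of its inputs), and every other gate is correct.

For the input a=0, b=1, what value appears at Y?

1

Propagate with M3 forced: M1=1, M2=1, M3=1 [stuck-at-1].
So Y = 1. (Without the fault it would be 0.)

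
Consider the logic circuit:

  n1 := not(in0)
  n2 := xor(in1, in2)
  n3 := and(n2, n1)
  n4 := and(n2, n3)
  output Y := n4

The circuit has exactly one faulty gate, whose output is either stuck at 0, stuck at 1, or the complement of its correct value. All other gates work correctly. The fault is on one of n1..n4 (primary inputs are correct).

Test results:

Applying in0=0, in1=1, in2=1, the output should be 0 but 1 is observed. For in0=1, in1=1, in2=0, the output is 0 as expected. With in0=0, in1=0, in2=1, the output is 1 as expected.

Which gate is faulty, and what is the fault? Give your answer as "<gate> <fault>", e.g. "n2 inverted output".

Fault-free values for test 1 (in0=0, in1=1, in2=1): n1=1, n2=0, n3=0, n4=0, giving Y=0. Observed 1.
Test 1: faults giving observed 1 are {n2 stuck-at-1, n2 inverted output, n4 stuck-at-1, n4 inverted output}.
Test 2 (in0=1, in1=1, in2=0): fault-free n1=0, n2=1, n3=0, n4=0 → 0; observed 0. Eliminates n4 stuck-at-1, n4 inverted output.
Test 3 (in0=0, in1=0, in2=1): fault-free n1=1, n2=1, n3=1, n4=1 → 1; observed 1. Eliminates n2 inverted output.
Only n2 stuck-at-1 is consistent with every test.

n2 stuck-at-1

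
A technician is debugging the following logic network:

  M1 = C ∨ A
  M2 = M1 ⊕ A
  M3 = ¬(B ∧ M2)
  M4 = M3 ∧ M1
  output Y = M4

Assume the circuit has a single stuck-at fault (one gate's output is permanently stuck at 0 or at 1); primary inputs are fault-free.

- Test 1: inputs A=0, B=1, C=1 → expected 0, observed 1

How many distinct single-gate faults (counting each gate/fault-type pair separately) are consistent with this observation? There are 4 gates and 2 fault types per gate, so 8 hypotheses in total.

3

Fault-free: M1=1, M2=1, M3=0, M4=0 → 0. Observed 1.
  M1 stuck-at-0: output 0 ✗
  M1 stuck-at-1: output 0 ✗
  M2 stuck-at-0: output 1 ✓
  M2 stuck-at-1: output 0 ✗
  M3 stuck-at-0: output 0 ✗
  M3 stuck-at-1: output 1 ✓
  M4 stuck-at-0: output 0 ✗
  M4 stuck-at-1: output 1 ✓
Consistent faults: {M2 stuck-at-0, M3 stuck-at-1, M4 stuck-at-1} — 3 in all.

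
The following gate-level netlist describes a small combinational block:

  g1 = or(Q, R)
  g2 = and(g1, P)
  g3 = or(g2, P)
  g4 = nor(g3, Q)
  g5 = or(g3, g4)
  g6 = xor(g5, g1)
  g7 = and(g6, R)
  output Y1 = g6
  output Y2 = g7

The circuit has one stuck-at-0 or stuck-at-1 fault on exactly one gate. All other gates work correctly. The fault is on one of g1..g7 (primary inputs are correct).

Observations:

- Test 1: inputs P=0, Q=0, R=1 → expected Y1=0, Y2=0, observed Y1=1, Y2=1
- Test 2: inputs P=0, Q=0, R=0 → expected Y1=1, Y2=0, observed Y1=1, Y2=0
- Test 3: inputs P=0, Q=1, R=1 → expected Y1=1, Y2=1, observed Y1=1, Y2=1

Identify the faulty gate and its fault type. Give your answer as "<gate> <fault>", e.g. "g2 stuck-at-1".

Fault-free values for test 1 (P=0, Q=0, R=1): g1=1, g2=0, g3=0, g4=1, g5=1, g6=0, g7=0, giving Y1=0, Y2=0. Observed Y1=1, Y2=1.
Test 1: faults giving observed Y1=1, Y2=1 are {g1 stuck-at-0, g4 stuck-at-0, g5 stuck-at-0, g6 stuck-at-1}.
Test 2 (P=0, Q=0, R=0): fault-free g1=0, g2=0, g3=0, g4=1, g5=1, g6=1, g7=0 → Y1=1, Y2=0; observed Y1=1, Y2=0. Eliminates g4 stuck-at-0, g5 stuck-at-0.
Test 3 (P=0, Q=1, R=1): fault-free g1=1, g2=0, g3=0, g4=0, g5=0, g6=1, g7=1 → Y1=1, Y2=1; observed Y1=1, Y2=1. Eliminates g1 stuck-at-0.
Only g6 stuck-at-1 is consistent with every test.

g6 stuck-at-1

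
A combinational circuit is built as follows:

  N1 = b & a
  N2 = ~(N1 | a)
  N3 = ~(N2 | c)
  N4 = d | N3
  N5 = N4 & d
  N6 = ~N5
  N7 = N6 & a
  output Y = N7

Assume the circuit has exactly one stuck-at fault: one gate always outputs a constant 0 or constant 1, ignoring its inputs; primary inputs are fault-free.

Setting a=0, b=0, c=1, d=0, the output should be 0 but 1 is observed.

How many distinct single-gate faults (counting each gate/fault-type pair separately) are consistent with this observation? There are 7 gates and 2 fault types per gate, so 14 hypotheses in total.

1

Fault-free: N1=0, N2=1, N3=0, N4=0, N5=0, N6=1, N7=0 → 0. Observed 1.
  N1 stuck-at-0: output 0 ✗
  N1 stuck-at-1: output 0 ✗
  N2 stuck-at-0: output 0 ✗
  N2 stuck-at-1: output 0 ✗
  N3 stuck-at-0: output 0 ✗
  N3 stuck-at-1: output 0 ✗
  N4 stuck-at-0: output 0 ✗
  N4 stuck-at-1: output 0 ✗
  N5 stuck-at-0: output 0 ✗
  N5 stuck-at-1: output 0 ✗
  N6 stuck-at-0: output 0 ✗
  N6 stuck-at-1: output 0 ✗
  N7 stuck-at-0: output 0 ✗
  N7 stuck-at-1: output 1 ✓
Consistent faults: {N7 stuck-at-1} — 1 in all.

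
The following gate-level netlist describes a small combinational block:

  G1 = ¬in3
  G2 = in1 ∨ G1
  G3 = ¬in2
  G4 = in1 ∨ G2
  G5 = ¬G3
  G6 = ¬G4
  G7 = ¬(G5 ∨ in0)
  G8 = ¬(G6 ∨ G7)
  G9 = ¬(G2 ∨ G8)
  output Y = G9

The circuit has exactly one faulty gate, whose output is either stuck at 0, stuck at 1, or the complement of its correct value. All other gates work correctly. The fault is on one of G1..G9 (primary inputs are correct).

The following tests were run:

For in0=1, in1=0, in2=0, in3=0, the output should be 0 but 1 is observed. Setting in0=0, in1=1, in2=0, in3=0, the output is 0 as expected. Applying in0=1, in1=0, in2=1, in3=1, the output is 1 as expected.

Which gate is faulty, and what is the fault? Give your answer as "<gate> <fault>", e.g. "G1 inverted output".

Fault-free values for test 1 (in0=1, in1=0, in2=0, in3=0): G1=1, G2=1, G3=1, G4=1, G5=0, G6=0, G7=0, G8=1, G9=0, giving Y=0. Observed 1.
Test 1: faults giving observed 1 are {G1 stuck-at-0, G1 inverted output, G2 stuck-at-0, G2 inverted output, G9 stuck-at-1, G9 inverted output}.
Test 2 (in0=0, in1=1, in2=0, in3=0): fault-free G1=1, G2=1, G3=1, G4=1, G5=0, G6=0, G7=1, G8=0, G9=0 → 0; observed 0. Eliminates G2 stuck-at-0, G2 inverted output, G9 stuck-at-1, G9 inverted output.
Test 3 (in0=1, in1=0, in2=1, in3=1): fault-free G1=0, G2=0, G3=0, G4=0, G5=1, G6=1, G7=0, G8=0, G9=1 → 1; observed 1. Eliminates G1 inverted output.
Only G1 stuck-at-0 is consistent with every test.

G1 stuck-at-0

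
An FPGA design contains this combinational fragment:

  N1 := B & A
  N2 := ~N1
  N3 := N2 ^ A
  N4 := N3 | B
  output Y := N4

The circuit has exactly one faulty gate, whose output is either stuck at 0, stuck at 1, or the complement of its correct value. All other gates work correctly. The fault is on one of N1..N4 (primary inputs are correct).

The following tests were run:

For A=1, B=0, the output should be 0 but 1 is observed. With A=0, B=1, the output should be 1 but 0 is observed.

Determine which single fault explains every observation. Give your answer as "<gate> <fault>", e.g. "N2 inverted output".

N4 inverted output

Fault-free values for test 1 (A=1, B=0): N1=0, N2=1, N3=0, N4=0, giving Y=0. Observed 1.
Test 1: faults giving observed 1 are {N1 stuck-at-1, N1 inverted output, N2 stuck-at-0, N2 inverted output, N3 stuck-at-1, N3 inverted output, N4 stuck-at-1, N4 inverted output}.
Test 2 (A=0, B=1): fault-free N1=0, N2=1, N3=1, N4=1 → 1; observed 0. Eliminates N1 stuck-at-1, N1 inverted output, N2 stuck-at-0, N2 inverted output, N3 stuck-at-1, N3 inverted output, N4 stuck-at-1.
Only N4 inverted output is consistent with every test.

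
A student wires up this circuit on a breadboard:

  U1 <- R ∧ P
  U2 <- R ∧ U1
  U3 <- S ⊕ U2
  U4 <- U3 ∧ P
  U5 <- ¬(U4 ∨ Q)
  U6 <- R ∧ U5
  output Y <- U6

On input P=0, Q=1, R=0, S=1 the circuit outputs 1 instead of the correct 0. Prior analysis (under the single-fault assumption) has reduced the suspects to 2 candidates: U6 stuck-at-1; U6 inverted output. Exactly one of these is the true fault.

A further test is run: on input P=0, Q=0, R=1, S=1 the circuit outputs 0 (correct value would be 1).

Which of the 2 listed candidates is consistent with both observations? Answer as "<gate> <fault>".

Evaluate each candidate on input P=0, Q=0, R=1, S=1:
  U6 stuck-at-1: U1=0, U2=0, U3=1, U4=0, U5=1, U6=1 [stuck-at-1] → 1 — eliminated
  U6 inverted output: U1=0, U2=0, U3=1, U4=0, U5=1, U6=0 [inverted output] → 0 — matches
Only U6 inverted output reproduces the observed 0.

U6 inverted output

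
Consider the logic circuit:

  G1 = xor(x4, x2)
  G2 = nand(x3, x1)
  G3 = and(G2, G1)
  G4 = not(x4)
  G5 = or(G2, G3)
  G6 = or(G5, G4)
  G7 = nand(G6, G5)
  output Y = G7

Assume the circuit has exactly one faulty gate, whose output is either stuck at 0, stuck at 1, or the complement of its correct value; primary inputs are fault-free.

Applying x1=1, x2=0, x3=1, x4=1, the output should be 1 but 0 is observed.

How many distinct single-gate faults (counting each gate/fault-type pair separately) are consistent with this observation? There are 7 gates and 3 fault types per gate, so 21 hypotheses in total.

Fault-free: G1=1, G2=0, G3=0, G4=0, G5=0, G6=0, G7=1 → 1. Observed 0.
  G1: none of the 3 fault types match ✗
  G2: stuck-at-1, inverted output ✓; others ✗
  G3: stuck-at-1, inverted output ✓; others ✗
  G4: none of the 3 fault types match ✗
  G5: stuck-at-1, inverted output ✓; others ✗
  G6: none of the 3 fault types match ✗
  G7: stuck-at-0, inverted output ✓; others ✗
Consistent faults: {G2 stuck-at-1, G2 inverted output, G3 stuck-at-1, G3 inverted output, G5 stuck-at-1, G5 inverted output, G7 stuck-at-0, G7 inverted output} — 8 in all.

8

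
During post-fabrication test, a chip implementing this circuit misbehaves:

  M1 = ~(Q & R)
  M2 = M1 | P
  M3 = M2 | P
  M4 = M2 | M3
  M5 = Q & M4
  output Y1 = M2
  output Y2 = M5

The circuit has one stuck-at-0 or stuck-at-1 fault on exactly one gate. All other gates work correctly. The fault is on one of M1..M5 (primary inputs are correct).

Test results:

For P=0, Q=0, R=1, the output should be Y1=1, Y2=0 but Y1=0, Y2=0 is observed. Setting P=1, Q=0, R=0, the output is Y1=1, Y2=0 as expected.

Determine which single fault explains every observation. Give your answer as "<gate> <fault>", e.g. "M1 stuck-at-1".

M1 stuck-at-0

Fault-free values for test 1 (P=0, Q=0, R=1): M1=1, M2=1, M3=1, M4=1, M5=0, giving Y1=1, Y2=0. Observed Y1=0, Y2=0.
Test 1: faults giving observed Y1=0, Y2=0 are {M1 stuck-at-0, M2 stuck-at-0}.
Test 2 (P=1, Q=0, R=0): fault-free M1=1, M2=1, M3=1, M4=1, M5=0 → Y1=1, Y2=0; observed Y1=1, Y2=0. Eliminates M2 stuck-at-0.
Only M1 stuck-at-0 is consistent with every test.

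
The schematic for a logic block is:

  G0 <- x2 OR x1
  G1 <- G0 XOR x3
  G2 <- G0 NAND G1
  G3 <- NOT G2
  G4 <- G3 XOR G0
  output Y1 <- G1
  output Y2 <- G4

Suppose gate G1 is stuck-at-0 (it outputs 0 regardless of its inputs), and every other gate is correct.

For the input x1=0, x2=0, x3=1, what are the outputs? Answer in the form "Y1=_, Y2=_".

Propagate with G1 forced: G0=0, G1=0 [stuck-at-0], G2=1, G3=0, G4=0.
So the outputs are Y1=0, Y2=0. (Without the fault they would be Y1=1, Y2=0.)

Y1=0, Y2=0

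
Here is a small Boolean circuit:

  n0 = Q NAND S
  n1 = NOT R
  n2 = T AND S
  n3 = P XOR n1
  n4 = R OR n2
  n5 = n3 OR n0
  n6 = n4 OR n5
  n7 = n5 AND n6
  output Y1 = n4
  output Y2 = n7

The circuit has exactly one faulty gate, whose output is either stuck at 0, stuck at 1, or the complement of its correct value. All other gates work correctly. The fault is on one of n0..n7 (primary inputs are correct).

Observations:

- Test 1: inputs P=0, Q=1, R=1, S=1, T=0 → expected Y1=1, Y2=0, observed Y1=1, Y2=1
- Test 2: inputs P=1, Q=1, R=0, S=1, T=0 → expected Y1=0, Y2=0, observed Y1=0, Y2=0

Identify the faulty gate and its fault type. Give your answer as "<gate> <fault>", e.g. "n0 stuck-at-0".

n1 stuck-at-1

Fault-free values for test 1 (P=0, Q=1, R=1, S=1, T=0): n0=0, n1=0, n2=0, n3=0, n4=1, n5=0, n6=1, n7=0, giving Y1=1, Y2=0. Observed Y1=1, Y2=1.
Test 1: faults giving observed Y1=1, Y2=1 are {n0 stuck-at-1, n0 inverted output, n1 stuck-at-1, n1 inverted output, n3 stuck-at-1, n3 inverted output, n5 stuck-at-1, n5 inverted output, n7 stuck-at-1, n7 inverted output}.
Test 2 (P=1, Q=1, R=0, S=1, T=0): fault-free n0=0, n1=1, n2=0, n3=0, n4=0, n5=0, n6=0, n7=0 → Y1=0, Y2=0; observed Y1=0, Y2=0. Eliminates n0 stuck-at-1, n0 inverted output, n1 inverted output, n3 stuck-at-1, n3 inverted output, n5 stuck-at-1, n5 inverted output, n7 stuck-at-1, n7 inverted output.
Only n1 stuck-at-1 is consistent with every test.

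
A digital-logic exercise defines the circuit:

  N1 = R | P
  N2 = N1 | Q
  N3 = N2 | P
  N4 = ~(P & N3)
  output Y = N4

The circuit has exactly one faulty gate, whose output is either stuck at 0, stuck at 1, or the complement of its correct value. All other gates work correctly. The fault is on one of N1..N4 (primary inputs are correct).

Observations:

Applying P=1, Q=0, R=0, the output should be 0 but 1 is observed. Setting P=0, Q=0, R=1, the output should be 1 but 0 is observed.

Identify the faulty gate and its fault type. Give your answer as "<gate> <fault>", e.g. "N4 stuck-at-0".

Fault-free values for test 1 (P=1, Q=0, R=0): N1=1, N2=1, N3=1, N4=0, giving Y=0. Observed 1.
Test 1: faults giving observed 1 are {N3 stuck-at-0, N3 inverted output, N4 stuck-at-1, N4 inverted output}.
Test 2 (P=0, Q=0, R=1): fault-free N1=1, N2=1, N3=1, N4=1 → 1; observed 0. Eliminates N3 stuck-at-0, N3 inverted output, N4 stuck-at-1.
Only N4 inverted output is consistent with every test.

N4 inverted output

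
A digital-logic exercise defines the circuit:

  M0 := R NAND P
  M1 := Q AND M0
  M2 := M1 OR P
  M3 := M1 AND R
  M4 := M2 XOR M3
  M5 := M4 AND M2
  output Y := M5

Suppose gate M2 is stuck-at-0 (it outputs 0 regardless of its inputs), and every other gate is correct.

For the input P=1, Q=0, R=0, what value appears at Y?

0

Propagate with M2 forced: M0=1, M1=0, M2=0 [stuck-at-0], M3=0, M4=0, M5=0.
So Y = 0. (Without the fault it would be 1.)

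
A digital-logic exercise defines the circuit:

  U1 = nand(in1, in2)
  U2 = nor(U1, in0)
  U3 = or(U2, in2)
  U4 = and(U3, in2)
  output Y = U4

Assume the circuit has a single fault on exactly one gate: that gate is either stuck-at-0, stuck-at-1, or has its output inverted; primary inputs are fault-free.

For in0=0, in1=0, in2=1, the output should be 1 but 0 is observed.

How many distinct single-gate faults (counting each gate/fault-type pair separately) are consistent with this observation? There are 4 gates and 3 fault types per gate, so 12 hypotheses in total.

4

Fault-free: U1=1, U2=0, U3=1, U4=1 → 1. Observed 0.
  U1 stuck-at-0: output 1 ✗
  U1 stuck-at-1: output 1 ✗
  U1 inverted output: output 1 ✗
  U2 stuck-at-0: output 1 ✗
  U2 stuck-at-1: output 1 ✗
  U2 inverted output: output 1 ✗
  U3 stuck-at-0: output 0 ✓
  U3 stuck-at-1: output 1 ✗
  U3 inverted output: output 0 ✓
  U4 stuck-at-0: output 0 ✓
  U4 stuck-at-1: output 1 ✗
  U4 inverted output: output 0 ✓
Consistent faults: {U3 stuck-at-0, U3 inverted output, U4 stuck-at-0, U4 inverted output} — 4 in all.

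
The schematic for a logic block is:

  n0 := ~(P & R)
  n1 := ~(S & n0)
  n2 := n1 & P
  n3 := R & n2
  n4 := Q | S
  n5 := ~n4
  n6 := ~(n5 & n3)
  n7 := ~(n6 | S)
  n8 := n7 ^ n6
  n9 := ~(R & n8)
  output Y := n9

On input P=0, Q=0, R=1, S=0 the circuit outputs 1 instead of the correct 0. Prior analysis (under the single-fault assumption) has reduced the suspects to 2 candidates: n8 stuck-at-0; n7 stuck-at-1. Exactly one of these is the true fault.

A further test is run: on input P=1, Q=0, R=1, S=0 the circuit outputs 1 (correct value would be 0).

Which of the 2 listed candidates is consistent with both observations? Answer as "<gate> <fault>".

Evaluate each candidate on input P=1, Q=0, R=1, S=0:
  n8 stuck-at-0: n0=0, n1=1, n2=1, n3=1, n4=0, n5=1, n6=0, n7=1, n8=0 [stuck-at-0], n9=1 → 1 — matches
  n7 stuck-at-1: n0=0, n1=1, n2=1, n3=1, n4=0, n5=1, n6=0, n7=1 [stuck-at-1], n8=1, n9=0 → 0 — eliminated
Only n8 stuck-at-0 reproduces the observed 1.

n8 stuck-at-0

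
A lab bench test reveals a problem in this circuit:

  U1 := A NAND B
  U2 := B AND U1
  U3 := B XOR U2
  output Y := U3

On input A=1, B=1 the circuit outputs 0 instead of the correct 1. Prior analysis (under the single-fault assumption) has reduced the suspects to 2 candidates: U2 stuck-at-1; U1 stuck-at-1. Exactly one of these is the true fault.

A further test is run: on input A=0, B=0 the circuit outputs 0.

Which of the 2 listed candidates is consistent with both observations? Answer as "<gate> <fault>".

U1 stuck-at-1

Evaluate each candidate on input A=0, B=0:
  U2 stuck-at-1: U1=1, U2=1 [stuck-at-1], U3=1 → 1 — eliminated
  U1 stuck-at-1: U1=1 [stuck-at-1], U2=0, U3=0 → 0 — matches
Only U1 stuck-at-1 reproduces the observed 0.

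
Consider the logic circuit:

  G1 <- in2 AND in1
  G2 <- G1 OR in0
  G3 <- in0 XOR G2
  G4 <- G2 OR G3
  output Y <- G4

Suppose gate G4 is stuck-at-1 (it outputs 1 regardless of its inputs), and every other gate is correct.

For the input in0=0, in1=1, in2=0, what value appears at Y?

Propagate with G4 forced: G1=0, G2=0, G3=0, G4=1 [stuck-at-1].
So Y = 1. (Without the fault it would be 0.)

1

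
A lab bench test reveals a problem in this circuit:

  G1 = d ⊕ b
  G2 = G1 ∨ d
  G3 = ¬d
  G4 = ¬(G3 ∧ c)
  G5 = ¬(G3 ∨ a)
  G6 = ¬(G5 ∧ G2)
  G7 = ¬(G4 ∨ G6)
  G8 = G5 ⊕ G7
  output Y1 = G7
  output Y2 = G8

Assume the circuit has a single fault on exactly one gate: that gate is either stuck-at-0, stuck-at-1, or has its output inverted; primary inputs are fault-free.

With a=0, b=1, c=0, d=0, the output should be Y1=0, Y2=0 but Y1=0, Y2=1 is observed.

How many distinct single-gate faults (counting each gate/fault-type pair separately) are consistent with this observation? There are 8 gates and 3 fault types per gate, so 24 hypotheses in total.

6

Fault-free: G1=1, G2=1, G3=1, G4=1, G5=0, G6=1, G7=0, G8=0 → Y1=0, Y2=0. Observed Y1=0, Y2=1.
  G1: none of the 3 fault types match ✗
  G2: none of the 3 fault types match ✗
  G3: stuck-at-0, inverted output ✓; others ✗
  G4: none of the 3 fault types match ✗
  G5: stuck-at-1, inverted output ✓; others ✗
  G6: none of the 3 fault types match ✗
  G7: none of the 3 fault types match ✗
  G8: stuck-at-1, inverted output ✓; others ✗
Consistent faults: {G3 stuck-at-0, G3 inverted output, G5 stuck-at-1, G5 inverted output, G8 stuck-at-1, G8 inverted output} — 6 in all.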